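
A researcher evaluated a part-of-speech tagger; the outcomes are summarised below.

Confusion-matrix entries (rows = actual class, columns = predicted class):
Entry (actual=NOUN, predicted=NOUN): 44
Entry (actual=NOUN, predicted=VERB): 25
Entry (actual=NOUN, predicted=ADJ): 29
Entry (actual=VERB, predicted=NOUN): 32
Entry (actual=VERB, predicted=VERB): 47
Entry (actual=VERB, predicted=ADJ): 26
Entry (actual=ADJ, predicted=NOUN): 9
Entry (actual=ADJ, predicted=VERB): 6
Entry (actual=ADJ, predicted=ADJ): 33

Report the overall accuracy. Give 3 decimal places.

0.494

Accuracy = trace / total = (44+47+33=124) / 251 = 124/251 = 0.494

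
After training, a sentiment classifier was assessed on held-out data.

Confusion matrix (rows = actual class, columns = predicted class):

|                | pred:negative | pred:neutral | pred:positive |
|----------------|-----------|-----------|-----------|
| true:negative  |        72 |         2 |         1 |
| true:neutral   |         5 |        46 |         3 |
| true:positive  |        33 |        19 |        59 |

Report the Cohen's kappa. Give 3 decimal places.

0.610

Observed agreement pₒ = trace/N = 177/240 = 0.7375
Expected agreement pₑ = Σ (rowᵢ·colᵢ)/N² = (75·110 + 54·67 + 111·63)/240² = 0.3274
κ = (pₒ − pₑ)/(1 − pₑ) = (0.7375 − 0.3274)/(1 − 0.3274) = 0.610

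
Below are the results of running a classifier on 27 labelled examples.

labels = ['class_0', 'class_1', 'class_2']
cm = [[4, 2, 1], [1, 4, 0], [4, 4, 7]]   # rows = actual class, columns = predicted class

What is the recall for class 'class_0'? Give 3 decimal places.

0.571

Treat 'class_0' as positive and all other classes as negative.
recall = TP/(TP+FN).
class_0: TP=4, FN=2+1=3 → 4/7 = 0.5714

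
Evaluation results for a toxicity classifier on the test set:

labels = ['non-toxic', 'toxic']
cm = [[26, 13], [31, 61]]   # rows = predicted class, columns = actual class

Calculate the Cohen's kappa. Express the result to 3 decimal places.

0.291

Observed agreement pₒ = trace/N = 87/131 = 0.6641
Expected agreement pₑ = Σ (rowᵢ·colᵢ)/N² = (57·39 + 74·92)/131² = 0.5263
κ = (pₒ − pₑ)/(1 − pₑ) = (0.6641 − 0.5263)/(1 − 0.5263) = 0.291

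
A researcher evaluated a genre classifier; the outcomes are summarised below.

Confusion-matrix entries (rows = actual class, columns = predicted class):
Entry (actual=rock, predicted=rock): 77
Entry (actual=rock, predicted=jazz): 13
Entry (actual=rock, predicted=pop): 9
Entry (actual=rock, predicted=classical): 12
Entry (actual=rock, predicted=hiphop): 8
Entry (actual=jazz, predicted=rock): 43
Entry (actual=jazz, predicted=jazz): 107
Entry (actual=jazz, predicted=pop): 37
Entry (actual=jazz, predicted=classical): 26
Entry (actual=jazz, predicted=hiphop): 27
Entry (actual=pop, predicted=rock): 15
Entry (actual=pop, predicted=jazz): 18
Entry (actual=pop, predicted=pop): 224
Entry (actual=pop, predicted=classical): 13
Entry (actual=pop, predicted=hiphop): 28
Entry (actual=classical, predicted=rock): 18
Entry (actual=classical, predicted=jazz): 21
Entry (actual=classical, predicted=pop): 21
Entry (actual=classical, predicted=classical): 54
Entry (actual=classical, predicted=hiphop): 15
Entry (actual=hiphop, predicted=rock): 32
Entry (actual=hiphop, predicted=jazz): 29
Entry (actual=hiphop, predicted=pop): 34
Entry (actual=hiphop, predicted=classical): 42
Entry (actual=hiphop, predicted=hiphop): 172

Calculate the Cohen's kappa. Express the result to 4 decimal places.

0.4623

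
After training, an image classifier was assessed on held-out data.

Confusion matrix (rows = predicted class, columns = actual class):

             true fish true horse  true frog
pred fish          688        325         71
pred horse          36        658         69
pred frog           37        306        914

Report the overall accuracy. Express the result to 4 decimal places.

0.7281

Accuracy = trace / total = (688+658+914=2260) / 3104 = 2260/3104 = 0.7281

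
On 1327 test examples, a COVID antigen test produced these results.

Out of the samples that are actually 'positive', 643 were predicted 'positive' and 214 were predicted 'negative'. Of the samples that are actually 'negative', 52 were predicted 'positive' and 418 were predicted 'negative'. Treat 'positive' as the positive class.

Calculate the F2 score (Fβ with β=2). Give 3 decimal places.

0.780

Fβ = (1+β²)·TP / ((1+β²)·TP + β²·FN + FP), with β²=4
= 5·643 / (5·643 + 4·214 + 52) = 0.780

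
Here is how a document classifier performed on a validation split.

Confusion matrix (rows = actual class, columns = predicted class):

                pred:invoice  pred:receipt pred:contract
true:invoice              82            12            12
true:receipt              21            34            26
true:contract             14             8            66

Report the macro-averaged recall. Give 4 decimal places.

Per-class recall (TP/(TP+FN)):
  invoice: TP=82, FN=12+12=24 → 82/106 = 0.77358
  receipt: TP=34, FN=21+26=47 → 34/81 = 0.41975
  contract: TP=66, FN=14+8=22 → 66/88 = 0.75000
Macro-recall = mean = (0.77358 + 0.41975 + 0.75000) / 3 = 0.6478

0.6478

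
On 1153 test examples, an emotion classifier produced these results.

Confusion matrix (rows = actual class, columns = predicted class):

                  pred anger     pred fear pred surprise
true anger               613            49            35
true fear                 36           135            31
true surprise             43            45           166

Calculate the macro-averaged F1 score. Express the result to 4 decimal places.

Per-class F1 score (2·TP/(2·TP+FP+FN)):
  anger: TP=613, FP=36+43=79, FN=49+35=84 → 1226/1389 = 0.88265
  fear: TP=135, FP=49+45=94, FN=36+31=67 → 270/431 = 0.62645
  surprise: TP=166, FP=35+31=66, FN=43+45=88 → 332/486 = 0.68313
Macro-F1 score = mean = (0.88265 + 0.62645 + 0.68313) / 3 = 0.7307

0.7307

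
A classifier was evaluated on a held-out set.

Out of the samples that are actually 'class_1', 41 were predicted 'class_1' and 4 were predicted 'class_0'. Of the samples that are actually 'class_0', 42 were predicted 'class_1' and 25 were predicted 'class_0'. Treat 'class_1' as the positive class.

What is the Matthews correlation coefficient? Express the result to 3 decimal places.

0.318

MCC = (TP·TN − FP·FN) / √((TP+FP)(TP+FN)(TN+FP)(TN+FN))
Numerator = 41·25 − 42·4 = 857
Denominator = √(83·45·67·29) = √7257105 = 2693.9014
MCC = 857 / 2693.9014 = 0.318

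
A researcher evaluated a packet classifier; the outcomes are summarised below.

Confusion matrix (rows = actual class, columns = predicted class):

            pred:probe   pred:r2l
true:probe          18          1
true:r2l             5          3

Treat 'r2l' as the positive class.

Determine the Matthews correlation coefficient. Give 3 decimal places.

MCC = (TP·TN − FP·FN) / √((TP+FP)(TP+FN)(TN+FP)(TN+FN))
Numerator = 3·18 − 1·5 = 49
Denominator = √(4·8·19·23) = √13984 = 118.2540
MCC = 49 / 118.2540 = 0.414

0.414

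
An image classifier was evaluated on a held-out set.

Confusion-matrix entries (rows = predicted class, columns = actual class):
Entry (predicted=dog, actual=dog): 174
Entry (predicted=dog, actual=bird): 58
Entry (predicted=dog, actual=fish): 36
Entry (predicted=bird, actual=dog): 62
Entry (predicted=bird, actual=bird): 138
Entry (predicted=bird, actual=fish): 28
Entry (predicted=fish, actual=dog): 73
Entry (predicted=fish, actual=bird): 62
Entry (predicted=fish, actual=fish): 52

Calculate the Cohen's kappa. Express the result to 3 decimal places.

Observed agreement pₒ = trace/N = 364/683 = 0.5329
Expected agreement pₑ = Σ (rowᵢ·colᵢ)/N² = (309·268 + 258·228 + 116·187)/683² = 0.3501
κ = (pₒ − pₑ)/(1 − pₑ) = (0.5329 − 0.3501)/(1 − 0.3501) = 0.281

0.281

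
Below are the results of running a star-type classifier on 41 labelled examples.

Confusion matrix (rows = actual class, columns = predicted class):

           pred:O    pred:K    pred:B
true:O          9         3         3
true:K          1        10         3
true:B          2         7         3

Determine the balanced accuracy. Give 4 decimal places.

Balanced accuracy = mean of per-class recall.
  O: recall = 9/15 = 0.60000
  K: recall = 10/14 = 0.71429
  B: recall = 3/12 = 0.25000
Mean = (0.60000 + 0.71429 + 0.25000) / 3 = 0.5214

0.5214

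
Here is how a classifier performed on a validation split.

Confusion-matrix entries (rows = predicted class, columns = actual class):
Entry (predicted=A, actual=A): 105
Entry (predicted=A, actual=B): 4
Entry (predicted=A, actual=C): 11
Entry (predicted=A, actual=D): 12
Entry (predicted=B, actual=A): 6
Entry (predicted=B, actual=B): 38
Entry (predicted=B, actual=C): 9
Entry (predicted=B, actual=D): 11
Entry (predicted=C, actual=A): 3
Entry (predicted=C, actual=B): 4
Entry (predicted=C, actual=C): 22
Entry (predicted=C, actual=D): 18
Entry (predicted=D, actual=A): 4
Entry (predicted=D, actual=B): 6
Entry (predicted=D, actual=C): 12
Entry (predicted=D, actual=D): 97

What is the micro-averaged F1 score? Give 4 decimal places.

Micro-averaging pools counts across classes: ΣTP=262, ΣFP=100, ΣFN=100.
Micro-F1 score = 2·TP/(2·TP+FP+FN) on pooled counts = 0.7238 (equals overall accuracy in single-label multiclass).

0.7238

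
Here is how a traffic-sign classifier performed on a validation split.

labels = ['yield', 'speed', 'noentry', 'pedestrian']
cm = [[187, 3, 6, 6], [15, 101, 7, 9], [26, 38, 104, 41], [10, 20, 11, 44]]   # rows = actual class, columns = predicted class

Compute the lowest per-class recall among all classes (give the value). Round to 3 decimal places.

0.498

Per-class recall (TP/(TP+FN)):
  yield: TP=187, FN=3+6+6=15 → 187/202 = 0.9257
  speed: TP=101, FN=15+7+9=31 → 101/132 = 0.7652
  noentry: TP=104, FN=26+38+41=105 → 104/209 = 0.4976
  pedestrian: TP=44, FN=10+20+11=41 → 44/85 = 0.5176
Lowest is class 'noentry' with recall = 0.498.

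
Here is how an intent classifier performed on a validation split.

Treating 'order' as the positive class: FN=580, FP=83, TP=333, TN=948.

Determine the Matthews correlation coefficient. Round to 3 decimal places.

0.346

MCC = (TP·TN − FP·FN) / √((TP+FP)(TP+FN)(TN+FP)(TN+FN))
Numerator = 333·948 − 83·580 = 267544
Denominator = √(416·913·1031·1528) = √598337369344 = 773522.7012
MCC = 267544 / 773522.7012 = 0.346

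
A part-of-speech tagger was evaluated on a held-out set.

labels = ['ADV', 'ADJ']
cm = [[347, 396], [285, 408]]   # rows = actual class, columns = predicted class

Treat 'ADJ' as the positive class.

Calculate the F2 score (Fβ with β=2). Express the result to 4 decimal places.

Fβ = (1+β²)·TP / ((1+β²)·TP + β²·FN + FP), with β²=4
= 5·408 / (5·408 + 4·285 + 396) = 0.5705

0.5705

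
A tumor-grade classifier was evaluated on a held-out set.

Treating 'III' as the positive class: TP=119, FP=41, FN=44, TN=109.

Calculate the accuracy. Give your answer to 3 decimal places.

Accuracy = (TP+TN)/N = (119+109)/313 = 0.728

0.728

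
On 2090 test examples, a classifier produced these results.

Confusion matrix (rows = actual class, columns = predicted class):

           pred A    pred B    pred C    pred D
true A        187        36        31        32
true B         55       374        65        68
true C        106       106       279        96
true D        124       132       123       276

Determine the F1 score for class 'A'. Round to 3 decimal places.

One-vs-rest for 'A': TP = diagonal; FP = other classes predicted 'A'; FN = 'A' predicted as other.
F1 score = 2·TP/(2·TP+FP+FN).
A: TP=187, FP=55+106+124=285, FN=36+31+32=99 → 374/758 = 0.4934

0.493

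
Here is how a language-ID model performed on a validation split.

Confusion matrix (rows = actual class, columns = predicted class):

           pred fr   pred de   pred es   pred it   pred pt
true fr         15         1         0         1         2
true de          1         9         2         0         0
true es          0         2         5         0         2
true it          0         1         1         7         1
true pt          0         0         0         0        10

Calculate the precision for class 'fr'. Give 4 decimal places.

One-vs-rest for 'fr': TP = diagonal; FP = other classes predicted 'fr'; FN = 'fr' predicted as other.
precision = TP/(TP+FP).
fr: TP=15, FP=1+0+0+0=1 → 15/16 = 0.93750

0.9375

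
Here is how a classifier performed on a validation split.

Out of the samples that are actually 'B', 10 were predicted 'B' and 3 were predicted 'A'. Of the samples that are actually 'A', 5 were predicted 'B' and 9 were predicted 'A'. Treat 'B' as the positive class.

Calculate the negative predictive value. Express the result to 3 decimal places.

0.750

NPV = TN/(TN+FN) = 9/(9+3) = 0.750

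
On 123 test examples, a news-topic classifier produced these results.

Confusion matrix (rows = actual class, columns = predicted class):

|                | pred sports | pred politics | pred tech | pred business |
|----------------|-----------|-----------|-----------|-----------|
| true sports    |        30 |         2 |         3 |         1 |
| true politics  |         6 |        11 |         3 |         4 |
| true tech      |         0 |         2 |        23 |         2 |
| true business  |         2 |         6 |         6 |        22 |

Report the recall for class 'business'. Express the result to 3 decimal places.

0.611

Treat 'business' as positive and all other classes as negative.
recall = TP/(TP+FN).
business: TP=22, FN=2+6+6=14 → 22/36 = 0.6111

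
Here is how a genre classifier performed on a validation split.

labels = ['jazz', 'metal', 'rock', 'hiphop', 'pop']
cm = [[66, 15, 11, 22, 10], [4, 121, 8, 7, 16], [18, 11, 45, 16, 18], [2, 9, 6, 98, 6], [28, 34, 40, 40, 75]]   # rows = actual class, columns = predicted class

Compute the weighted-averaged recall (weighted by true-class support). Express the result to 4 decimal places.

Per-class recall (TP/(TP+FN)):
  jazz: TP=66, FN=15+11+22+10=58 → 66/124 = 0.53226
  metal: TP=121, FN=4+8+7+16=35 → 121/156 = 0.77564
  rock: TP=45, FN=18+11+16+18=63 → 45/108 = 0.41667
  hiphop: TP=98, FN=2+9+6+6=23 → 98/121 = 0.80992
  pop: TP=75, FN=28+34+40+40=142 → 75/217 = 0.34562
Weighted-recall = Σ (supportᵢ/N)·recallᵢ with N=726: (124/726)·0.53226 + (156/726)·0.77564 + (108/726)·0.41667 + (121/726)·0.80992 + (217/726)·0.34562 = 0.5579

0.5579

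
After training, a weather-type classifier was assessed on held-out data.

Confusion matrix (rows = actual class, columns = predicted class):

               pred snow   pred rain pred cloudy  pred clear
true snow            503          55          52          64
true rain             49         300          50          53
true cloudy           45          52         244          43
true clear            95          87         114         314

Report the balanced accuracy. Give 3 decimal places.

0.640

Balanced accuracy = mean of per-class recall.
  snow: recall = 503/674 = 0.7463
  rain: recall = 300/452 = 0.6637
  cloudy: recall = 244/384 = 0.6354
  clear: recall = 314/610 = 0.5148
Mean = (0.7463 + 0.6637 + 0.6354 + 0.5148) / 4 = 0.640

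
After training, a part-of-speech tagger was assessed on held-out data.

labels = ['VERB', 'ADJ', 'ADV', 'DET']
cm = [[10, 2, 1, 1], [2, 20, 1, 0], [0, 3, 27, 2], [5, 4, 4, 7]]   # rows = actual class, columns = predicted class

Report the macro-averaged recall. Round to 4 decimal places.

0.6944

Per-class recall (TP/(TP+FN)):
  VERB: TP=10, FN=2+1+1=4 → 10/14 = 0.71429
  ADJ: TP=20, FN=2+1+0=3 → 20/23 = 0.86957
  ADV: TP=27, FN=0+3+2=5 → 27/32 = 0.84375
  DET: TP=7, FN=5+4+4=13 → 7/20 = 0.35000
Macro-recall = mean = (0.71429 + 0.86957 + 0.84375 + 0.35000) / 4 = 0.6944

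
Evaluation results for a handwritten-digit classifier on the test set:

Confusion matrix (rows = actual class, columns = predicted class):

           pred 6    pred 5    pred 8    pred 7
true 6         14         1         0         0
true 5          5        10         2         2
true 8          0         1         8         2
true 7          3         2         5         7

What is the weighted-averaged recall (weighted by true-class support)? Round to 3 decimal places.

0.629

Per-class recall (TP/(TP+FN)):
  6: TP=14, FN=1+0+0=1 → 14/15 = 0.9333
  5: TP=10, FN=5+2+2=9 → 10/19 = 0.5263
  8: TP=8, FN=0+1+2=3 → 8/11 = 0.7273
  7: TP=7, FN=3+2+5=10 → 7/17 = 0.4118
Weighted-recall = Σ (supportᵢ/N)·recallᵢ with N=62: (15/62)·0.9333 + (19/62)·0.5263 + (11/62)·0.7273 + (17/62)·0.4118 = 0.629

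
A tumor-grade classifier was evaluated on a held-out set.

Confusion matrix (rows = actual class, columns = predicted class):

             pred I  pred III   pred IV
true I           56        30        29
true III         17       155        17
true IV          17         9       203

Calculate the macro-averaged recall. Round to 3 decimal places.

0.731

Per-class recall (TP/(TP+FN)):
  I: TP=56, FN=30+29=59 → 56/115 = 0.4870
  III: TP=155, FN=17+17=34 → 155/189 = 0.8201
  IV: TP=203, FN=17+9=26 → 203/229 = 0.8865
Macro-recall = mean = (0.4870 + 0.8201 + 0.8865) / 3 = 0.731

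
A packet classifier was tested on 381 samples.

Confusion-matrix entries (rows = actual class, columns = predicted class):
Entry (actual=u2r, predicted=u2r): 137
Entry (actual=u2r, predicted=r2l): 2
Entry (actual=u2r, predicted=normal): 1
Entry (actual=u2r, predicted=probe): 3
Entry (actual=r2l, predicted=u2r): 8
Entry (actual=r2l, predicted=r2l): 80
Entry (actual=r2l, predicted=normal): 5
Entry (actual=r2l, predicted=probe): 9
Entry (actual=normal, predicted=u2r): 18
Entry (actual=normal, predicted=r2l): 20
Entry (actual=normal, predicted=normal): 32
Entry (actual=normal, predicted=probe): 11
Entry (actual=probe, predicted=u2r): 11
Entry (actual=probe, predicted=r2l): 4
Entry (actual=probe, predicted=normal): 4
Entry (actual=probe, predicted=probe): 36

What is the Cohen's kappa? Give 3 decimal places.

0.644

Observed agreement pₒ = trace/N = 285/381 = 0.7480
Expected agreement pₑ = Σ (rowᵢ·colᵢ)/N² = (143·174 + 102·106 + 81·42 + 55·59)/381² = 0.2917
κ = (pₒ − pₑ)/(1 − pₑ) = (0.7480 − 0.2917)/(1 − 0.2917) = 0.644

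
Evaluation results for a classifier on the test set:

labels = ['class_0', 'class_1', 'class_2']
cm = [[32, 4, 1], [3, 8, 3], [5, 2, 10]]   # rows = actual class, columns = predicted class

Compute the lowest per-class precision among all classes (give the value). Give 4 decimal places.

Per-class precision (TP/(TP+FP)):
  class_0: TP=32, FP=3+5=8 → 32/40 = 0.80000
  class_1: TP=8, FP=4+2=6 → 8/14 = 0.57143
  class_2: TP=10, FP=1+3=4 → 10/14 = 0.71429
Lowest is class 'class_1' with precision = 0.5714.

0.5714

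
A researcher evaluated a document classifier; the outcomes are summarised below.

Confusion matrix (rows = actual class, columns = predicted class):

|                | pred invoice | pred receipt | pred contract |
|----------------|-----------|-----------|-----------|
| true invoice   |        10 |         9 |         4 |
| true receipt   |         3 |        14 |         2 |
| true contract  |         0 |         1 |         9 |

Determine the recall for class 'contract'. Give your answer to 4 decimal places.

One-vs-rest for 'contract': TP = diagonal; FP = other classes predicted 'contract'; FN = 'contract' predicted as other.
recall = TP/(TP+FN).
contract: TP=9, FN=0+1=1 → 9/10 = 0.90000

0.9000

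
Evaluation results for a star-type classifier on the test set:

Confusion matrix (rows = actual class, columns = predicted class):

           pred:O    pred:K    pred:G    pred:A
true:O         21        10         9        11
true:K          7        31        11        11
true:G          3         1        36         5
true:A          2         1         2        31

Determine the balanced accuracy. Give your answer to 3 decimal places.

Balanced accuracy = mean of per-class recall.
  O: recall = 21/51 = 0.4118
  K: recall = 31/60 = 0.5167
  G: recall = 36/45 = 0.8000
  A: recall = 31/36 = 0.8611
Mean = (0.4118 + 0.5167 + 0.8000 + 0.8611) / 4 = 0.647

0.647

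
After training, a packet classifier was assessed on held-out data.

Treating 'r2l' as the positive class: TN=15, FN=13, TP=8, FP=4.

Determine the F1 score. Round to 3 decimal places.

0.485

Precision = TP/(TP+FP) = 8/12 = 0.6667
Recall = TP/(TP+FN) = 8/21 = 0.3810
F1 = 2·TP/(2·TP+FP+FN) = 16/33 = 0.485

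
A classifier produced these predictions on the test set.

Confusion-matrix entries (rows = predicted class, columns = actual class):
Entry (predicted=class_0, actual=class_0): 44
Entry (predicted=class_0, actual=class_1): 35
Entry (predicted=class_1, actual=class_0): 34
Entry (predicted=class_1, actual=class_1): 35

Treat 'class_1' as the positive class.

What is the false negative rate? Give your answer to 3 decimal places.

0.500

FNR = FN/(FN+TP) = 35/(35+35) = 0.500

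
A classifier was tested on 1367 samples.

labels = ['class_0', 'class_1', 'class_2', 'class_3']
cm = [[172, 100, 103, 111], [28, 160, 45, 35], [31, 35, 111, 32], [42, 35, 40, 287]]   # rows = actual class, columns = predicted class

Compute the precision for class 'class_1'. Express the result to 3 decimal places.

0.485

Take TP from the diagonal, FP from the rest of the 'class_1' prediction marginal, FN from the rest of the 'class_1' actual marginal.
precision = TP/(TP+FP).
class_1: TP=160, FP=100+35+35=170 → 160/330 = 0.4848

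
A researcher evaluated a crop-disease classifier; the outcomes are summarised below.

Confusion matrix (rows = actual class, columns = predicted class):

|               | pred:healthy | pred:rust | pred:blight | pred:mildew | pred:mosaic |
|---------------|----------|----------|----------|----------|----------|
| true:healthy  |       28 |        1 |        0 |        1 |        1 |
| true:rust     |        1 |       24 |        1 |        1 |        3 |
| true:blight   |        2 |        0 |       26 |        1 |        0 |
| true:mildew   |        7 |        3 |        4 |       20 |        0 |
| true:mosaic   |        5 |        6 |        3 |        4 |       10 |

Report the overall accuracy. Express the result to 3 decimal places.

Accuracy = trace / total = (28+24+26+20+10=108) / 152 = 108/152 = 0.711

0.711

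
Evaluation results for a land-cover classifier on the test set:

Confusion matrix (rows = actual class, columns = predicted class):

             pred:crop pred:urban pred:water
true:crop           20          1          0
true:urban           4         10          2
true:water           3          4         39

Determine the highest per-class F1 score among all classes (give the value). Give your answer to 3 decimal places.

0.897

Per-class F1 score (2·TP/(2·TP+FP+FN)):
  crop: TP=20, FP=4+3=7, FN=1+0=1 → 40/48 = 0.8333
  urban: TP=10, FP=1+4=5, FN=4+2=6 → 20/31 = 0.6452
  water: TP=39, FP=0+2=2, FN=3+4=7 → 78/87 = 0.8966
Highest is class 'water' with F1 score = 0.897.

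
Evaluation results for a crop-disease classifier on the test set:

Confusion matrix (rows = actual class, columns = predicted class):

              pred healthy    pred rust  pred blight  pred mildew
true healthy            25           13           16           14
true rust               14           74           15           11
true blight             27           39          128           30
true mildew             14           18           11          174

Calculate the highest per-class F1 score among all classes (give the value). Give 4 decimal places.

0.7803

Per-class F1 score (2·TP/(2·TP+FP+FN)):
  healthy: TP=25, FP=14+27+14=55, FN=13+16+14=43 → 50/148 = 0.33784
  rust: TP=74, FP=13+39+18=70, FN=14+15+11=40 → 148/258 = 0.57364
  blight: TP=128, FP=16+15+11=42, FN=27+39+30=96 → 256/394 = 0.64975
  mildew: TP=174, FP=14+11+30=55, FN=14+18+11=43 → 348/446 = 0.78027
Highest is class 'mildew' with F1 score = 0.7803.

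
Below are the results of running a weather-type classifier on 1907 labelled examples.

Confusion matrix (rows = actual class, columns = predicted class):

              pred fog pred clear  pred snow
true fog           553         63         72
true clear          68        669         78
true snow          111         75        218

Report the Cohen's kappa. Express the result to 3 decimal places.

Observed agreement pₒ = trace/N = 1440/1907 = 0.7551
Expected agreement pₑ = Σ (rowᵢ·colᵢ)/N² = (688·732 + 815·807 + 404·368)/1907² = 0.3602
κ = (pₒ − pₑ)/(1 − pₑ) = (0.7551 − 0.3602)/(1 − 0.3602) = 0.617

0.617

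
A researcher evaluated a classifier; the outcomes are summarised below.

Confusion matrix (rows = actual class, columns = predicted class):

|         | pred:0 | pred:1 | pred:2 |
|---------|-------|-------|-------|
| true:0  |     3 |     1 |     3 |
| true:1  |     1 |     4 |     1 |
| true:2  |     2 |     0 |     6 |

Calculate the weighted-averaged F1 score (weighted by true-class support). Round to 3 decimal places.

0.616

Per-class F1 score (2·TP/(2·TP+FP+FN)):
  0: TP=3, FP=1+2=3, FN=1+3=4 → 6/13 = 0.4615
  1: TP=4, FP=1+0=1, FN=1+1=2 → 8/11 = 0.7273
  2: TP=6, FP=3+1=4, FN=2+0=2 → 12/18 = 0.6667
Weighted-F1 score = Σ (supportᵢ/N)·F1 scoreᵢ with N=21: (7/21)·0.4615 + (6/21)·0.7273 + (8/21)·0.6667 = 0.616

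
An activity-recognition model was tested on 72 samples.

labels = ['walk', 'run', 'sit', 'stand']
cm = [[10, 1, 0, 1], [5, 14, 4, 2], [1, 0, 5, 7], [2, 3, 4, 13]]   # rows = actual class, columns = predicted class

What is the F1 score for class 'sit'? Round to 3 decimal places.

Treat 'sit' as positive and all other classes as negative.
F1 score = 2·TP/(2·TP+FP+FN).
sit: TP=5, FP=0+4+4=8, FN=1+0+7=8 → 10/26 = 0.3846

0.385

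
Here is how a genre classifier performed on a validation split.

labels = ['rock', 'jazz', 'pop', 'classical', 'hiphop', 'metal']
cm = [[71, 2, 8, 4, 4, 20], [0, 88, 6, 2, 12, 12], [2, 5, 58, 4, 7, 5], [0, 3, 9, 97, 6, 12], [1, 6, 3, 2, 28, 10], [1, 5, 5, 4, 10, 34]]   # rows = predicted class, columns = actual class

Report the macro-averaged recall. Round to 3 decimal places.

Per-class recall (TP/(TP+FN)):
  rock: TP=71, FN=0+2+0+1+1=4 → 71/75 = 0.9467
  jazz: TP=88, FN=2+5+3+6+5=21 → 88/109 = 0.8073
  pop: TP=58, FN=8+6+9+3+5=31 → 58/89 = 0.6517
  classical: TP=97, FN=4+2+4+2+4=16 → 97/113 = 0.8584
  hiphop: TP=28, FN=4+12+7+6+10=39 → 28/67 = 0.4179
  metal: TP=34, FN=20+12+5+12+10=59 → 34/93 = 0.3656
Macro-recall = mean = (0.9467 + 0.8073 + 0.6517 + 0.8584 + 0.4179 + 0.3656) / 6 = 0.675

0.675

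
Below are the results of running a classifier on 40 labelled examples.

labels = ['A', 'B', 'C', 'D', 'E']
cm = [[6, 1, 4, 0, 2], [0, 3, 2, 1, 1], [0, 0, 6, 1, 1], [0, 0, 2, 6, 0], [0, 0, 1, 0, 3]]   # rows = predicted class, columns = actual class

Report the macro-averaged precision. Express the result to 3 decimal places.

0.628

Per-class precision (TP/(TP+FP)):
  A: TP=6, FP=1+4+0+2=7 → 6/13 = 0.4615
  B: TP=3, FP=0+2+1+1=4 → 3/7 = 0.4286
  C: TP=6, FP=0+0+1+1=2 → 6/8 = 0.7500
  D: TP=6, FP=0+0+2+0=2 → 6/8 = 0.7500
  E: TP=3, FP=0+0+1+0=1 → 3/4 = 0.7500
Macro-precision = mean = (0.4615 + 0.4286 + 0.7500 + 0.7500 + 0.7500) / 5 = 0.628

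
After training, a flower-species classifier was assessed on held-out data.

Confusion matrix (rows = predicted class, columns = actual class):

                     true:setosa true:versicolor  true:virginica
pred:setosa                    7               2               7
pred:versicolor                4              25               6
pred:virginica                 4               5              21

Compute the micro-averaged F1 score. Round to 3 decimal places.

Micro-averaging pools counts across classes: ΣTP=53, ΣFP=28, ΣFN=28.
Micro-F1 score = 2·TP/(2·TP+FP+FN) on pooled counts = 0.654 (equals overall accuracy in single-label multiclass).

0.654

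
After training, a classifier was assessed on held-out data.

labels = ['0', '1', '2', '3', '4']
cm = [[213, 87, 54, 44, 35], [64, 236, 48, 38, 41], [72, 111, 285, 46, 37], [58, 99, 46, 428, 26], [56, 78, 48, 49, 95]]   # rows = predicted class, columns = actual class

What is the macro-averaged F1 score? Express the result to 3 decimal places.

0.500

Per-class F1 score (2·TP/(2·TP+FP+FN)):
  0: TP=213, FP=87+54+44+35=220, FN=64+72+58+56=250 → 426/896 = 0.4754
  1: TP=236, FP=64+48+38+41=191, FN=87+111+99+78=375 → 472/1038 = 0.4547
  2: TP=285, FP=72+111+46+37=266, FN=54+48+46+48=196 → 570/1032 = 0.5523
  3: TP=428, FP=58+99+46+26=229, FN=44+38+46+49=177 → 856/1262 = 0.6783
  4: TP=95, FP=56+78+48+49=231, FN=35+41+37+26=139 → 190/560 = 0.3393
Macro-F1 score = mean = (0.4754 + 0.4547 + 0.5523 + 0.6783 + 0.3393) / 5 = 0.500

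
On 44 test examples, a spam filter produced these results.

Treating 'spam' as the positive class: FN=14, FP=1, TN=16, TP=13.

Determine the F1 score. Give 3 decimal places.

0.634

Precision = TP/(TP+FP) = 13/14 = 0.9286
Recall = TP/(TP+FN) = 13/27 = 0.4815
F1 = 2·TP/(2·TP+FP+FN) = 26/41 = 0.634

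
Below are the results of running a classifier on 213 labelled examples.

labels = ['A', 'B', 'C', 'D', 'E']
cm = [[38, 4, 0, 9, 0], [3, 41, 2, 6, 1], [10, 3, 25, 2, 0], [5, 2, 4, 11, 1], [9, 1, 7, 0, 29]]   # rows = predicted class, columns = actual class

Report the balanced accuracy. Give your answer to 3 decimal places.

Balanced accuracy = mean of per-class recall.
  A: recall = 38/65 = 0.5846
  B: recall = 41/51 = 0.8039
  C: recall = 25/38 = 0.6579
  D: recall = 11/28 = 0.3929
  E: recall = 29/31 = 0.9355
Mean = (0.5846 + 0.8039 + 0.6579 + 0.3929 + 0.9355) / 5 = 0.675

0.675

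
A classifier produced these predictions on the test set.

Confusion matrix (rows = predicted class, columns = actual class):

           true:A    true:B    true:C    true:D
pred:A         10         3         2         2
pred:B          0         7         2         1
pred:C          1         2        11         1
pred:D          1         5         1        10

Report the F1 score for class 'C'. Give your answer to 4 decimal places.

0.7097

One-vs-rest for 'C': TP = diagonal; FP = other classes predicted 'C'; FN = 'C' predicted as other.
F1 score = 2·TP/(2·TP+FP+FN).
C: TP=11, FP=1+2+1=4, FN=2+2+1=5 → 22/31 = 0.70968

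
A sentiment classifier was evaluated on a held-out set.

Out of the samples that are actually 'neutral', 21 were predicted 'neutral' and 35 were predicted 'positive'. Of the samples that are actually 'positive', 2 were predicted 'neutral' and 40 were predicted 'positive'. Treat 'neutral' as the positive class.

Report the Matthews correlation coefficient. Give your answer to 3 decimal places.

MCC = (TP·TN − FP·FN) / √((TP+FP)(TP+FN)(TN+FP)(TN+FN))
Numerator = 21·40 − 2·35 = 770
Denominator = √(23·56·42·75) = √4057200 = 2014.2492
MCC = 770 / 2014.2492 = 0.382

0.382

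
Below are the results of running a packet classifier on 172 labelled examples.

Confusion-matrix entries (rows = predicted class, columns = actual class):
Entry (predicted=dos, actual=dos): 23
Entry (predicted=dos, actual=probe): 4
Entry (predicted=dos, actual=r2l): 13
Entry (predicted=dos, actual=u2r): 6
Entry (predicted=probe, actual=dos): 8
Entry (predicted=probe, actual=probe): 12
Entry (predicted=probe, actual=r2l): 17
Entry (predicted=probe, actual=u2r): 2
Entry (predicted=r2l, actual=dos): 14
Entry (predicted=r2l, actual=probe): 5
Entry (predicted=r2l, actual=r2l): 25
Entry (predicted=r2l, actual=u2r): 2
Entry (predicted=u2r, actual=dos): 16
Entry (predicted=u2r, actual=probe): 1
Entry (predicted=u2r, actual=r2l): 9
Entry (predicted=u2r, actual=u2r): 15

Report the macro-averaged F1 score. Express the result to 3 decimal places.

Per-class F1 score (2·TP/(2·TP+FP+FN)):
  dos: TP=23, FP=4+13+6=23, FN=8+14+16=38 → 46/107 = 0.4299
  probe: TP=12, FP=8+17+2=27, FN=4+5+1=10 → 24/61 = 0.3934
  r2l: TP=25, FP=14+5+2=21, FN=13+17+9=39 → 50/110 = 0.4545
  u2r: TP=15, FP=16+1+9=26, FN=6+2+2=10 → 30/66 = 0.4545
Macro-F1 score = mean = (0.4299 + 0.3934 + 0.4545 + 0.4545) / 4 = 0.433

0.433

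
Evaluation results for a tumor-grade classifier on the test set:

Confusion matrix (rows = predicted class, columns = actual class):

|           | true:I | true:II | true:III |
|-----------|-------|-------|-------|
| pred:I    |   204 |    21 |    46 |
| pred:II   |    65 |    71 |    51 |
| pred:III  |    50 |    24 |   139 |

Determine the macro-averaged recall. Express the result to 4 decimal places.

0.6135

Per-class recall (TP/(TP+FN)):
  I: TP=204, FN=65+50=115 → 204/319 = 0.63950
  II: TP=71, FN=21+24=45 → 71/116 = 0.61207
  III: TP=139, FN=46+51=97 → 139/236 = 0.58898
Macro-recall = mean = (0.63950 + 0.61207 + 0.58898) / 3 = 0.6135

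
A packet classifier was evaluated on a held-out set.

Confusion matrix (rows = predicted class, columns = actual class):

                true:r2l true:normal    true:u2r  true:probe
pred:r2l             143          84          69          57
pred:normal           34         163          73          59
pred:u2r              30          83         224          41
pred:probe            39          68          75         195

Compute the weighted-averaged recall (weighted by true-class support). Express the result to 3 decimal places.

0.505

Per-class recall (TP/(TP+FN)):
  r2l: TP=143, FN=34+30+39=103 → 143/246 = 0.5813
  normal: TP=163, FN=84+83+68=235 → 163/398 = 0.4095
  u2r: TP=224, FN=69+73+75=217 → 224/441 = 0.5079
  probe: TP=195, FN=57+59+41=157 → 195/352 = 0.5540
Weighted-recall = Σ (supportᵢ/N)·recallᵢ with N=1437: (246/1437)·0.5813 + (398/1437)·0.4095 + (441/1437)·0.5079 + (352/1437)·0.5540 = 0.505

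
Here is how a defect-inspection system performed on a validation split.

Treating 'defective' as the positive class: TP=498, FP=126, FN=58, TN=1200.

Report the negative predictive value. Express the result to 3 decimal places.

0.954

NPV = TN/(TN+FN) = 1200/(1200+58) = 0.954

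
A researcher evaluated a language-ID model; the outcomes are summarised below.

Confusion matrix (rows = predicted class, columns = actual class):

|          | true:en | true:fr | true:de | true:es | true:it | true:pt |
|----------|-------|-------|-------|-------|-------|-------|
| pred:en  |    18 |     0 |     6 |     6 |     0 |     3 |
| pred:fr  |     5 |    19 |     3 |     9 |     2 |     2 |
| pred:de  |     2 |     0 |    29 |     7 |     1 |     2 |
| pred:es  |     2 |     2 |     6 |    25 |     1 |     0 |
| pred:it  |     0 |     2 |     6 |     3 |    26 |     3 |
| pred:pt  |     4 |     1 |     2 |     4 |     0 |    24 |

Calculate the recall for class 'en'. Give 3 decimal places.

0.581

One-vs-rest for 'en': TP = diagonal; FP = other classes predicted 'en'; FN = 'en' predicted as other.
recall = TP/(TP+FN).
en: TP=18, FN=5+2+2+0+4=13 → 18/31 = 0.5806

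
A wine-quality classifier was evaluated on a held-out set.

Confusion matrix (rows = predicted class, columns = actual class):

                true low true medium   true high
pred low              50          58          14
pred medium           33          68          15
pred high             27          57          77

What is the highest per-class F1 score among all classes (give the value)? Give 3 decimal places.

Per-class F1 score (2·TP/(2·TP+FP+FN)):
  low: TP=50, FP=58+14=72, FN=33+27=60 → 100/232 = 0.4310
  medium: TP=68, FP=33+15=48, FN=58+57=115 → 136/299 = 0.4548
  high: TP=77, FP=27+57=84, FN=14+15=29 → 154/267 = 0.5768
Highest is class 'high' with F1 score = 0.577.

0.577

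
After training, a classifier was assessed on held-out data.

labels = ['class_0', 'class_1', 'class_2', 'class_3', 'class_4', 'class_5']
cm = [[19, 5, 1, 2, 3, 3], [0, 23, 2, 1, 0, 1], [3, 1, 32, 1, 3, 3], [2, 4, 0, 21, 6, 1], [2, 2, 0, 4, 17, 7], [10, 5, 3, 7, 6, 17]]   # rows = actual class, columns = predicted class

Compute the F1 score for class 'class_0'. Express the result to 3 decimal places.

0.551

F1 score = 2·TP/(2·TP+FP+FN).
class_0: TP=19, FP=0+3+2+2+10=17, FN=5+1+2+3+3=14 → 38/69 = 0.5507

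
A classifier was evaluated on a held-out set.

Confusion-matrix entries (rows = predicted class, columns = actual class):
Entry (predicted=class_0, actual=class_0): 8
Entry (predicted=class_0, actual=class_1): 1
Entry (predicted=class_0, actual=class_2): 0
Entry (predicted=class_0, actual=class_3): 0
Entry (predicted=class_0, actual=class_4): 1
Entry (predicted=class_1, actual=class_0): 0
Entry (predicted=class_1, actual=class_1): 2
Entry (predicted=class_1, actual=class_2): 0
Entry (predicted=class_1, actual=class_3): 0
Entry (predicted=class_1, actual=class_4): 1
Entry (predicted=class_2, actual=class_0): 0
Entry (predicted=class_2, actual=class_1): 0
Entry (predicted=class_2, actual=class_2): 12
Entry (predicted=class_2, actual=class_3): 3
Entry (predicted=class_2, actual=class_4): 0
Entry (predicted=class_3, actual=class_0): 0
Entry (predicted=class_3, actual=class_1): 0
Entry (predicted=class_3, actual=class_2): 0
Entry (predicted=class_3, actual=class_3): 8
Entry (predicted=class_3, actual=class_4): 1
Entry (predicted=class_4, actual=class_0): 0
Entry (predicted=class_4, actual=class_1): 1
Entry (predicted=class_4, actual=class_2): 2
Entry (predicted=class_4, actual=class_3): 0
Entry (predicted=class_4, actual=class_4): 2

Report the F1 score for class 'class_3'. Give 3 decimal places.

One-vs-rest for 'class_3': TP = diagonal; FP = other classes predicted 'class_3'; FN = 'class_3' predicted as other.
F1 score = 2·TP/(2·TP+FP+FN).
class_3: TP=8, FP=0+0+0+1=1, FN=0+0+3+0=3 → 16/20 = 0.8000

0.800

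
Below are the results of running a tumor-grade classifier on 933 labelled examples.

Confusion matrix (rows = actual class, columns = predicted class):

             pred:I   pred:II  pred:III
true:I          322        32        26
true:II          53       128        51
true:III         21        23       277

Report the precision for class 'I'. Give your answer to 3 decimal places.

Take TP from the diagonal, FP from the rest of the 'I' prediction marginal, FN from the rest of the 'I' actual marginal.
precision = TP/(TP+FP).
I: TP=322, FP=53+21=74 → 322/396 = 0.8131

0.813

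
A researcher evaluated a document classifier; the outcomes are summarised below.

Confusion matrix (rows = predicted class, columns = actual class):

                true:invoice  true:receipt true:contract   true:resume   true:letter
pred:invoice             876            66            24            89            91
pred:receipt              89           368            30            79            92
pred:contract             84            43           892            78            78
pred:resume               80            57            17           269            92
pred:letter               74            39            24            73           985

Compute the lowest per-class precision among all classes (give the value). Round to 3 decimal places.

0.522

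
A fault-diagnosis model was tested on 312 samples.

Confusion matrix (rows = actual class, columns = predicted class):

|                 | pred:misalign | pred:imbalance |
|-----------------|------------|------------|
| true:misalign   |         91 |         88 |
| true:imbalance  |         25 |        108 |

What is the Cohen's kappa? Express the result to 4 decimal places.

0.3020

Observed agreement pₒ = trace/N = 199/312 = 0.63782
Expected agreement pₑ = Σ (rowᵢ·colᵢ)/N² = (179·116 + 133·196)/312² = 0.48110
κ = (pₒ − pₑ)/(1 − pₑ) = (0.63782 − 0.48110)/(1 − 0.48110) = 0.3020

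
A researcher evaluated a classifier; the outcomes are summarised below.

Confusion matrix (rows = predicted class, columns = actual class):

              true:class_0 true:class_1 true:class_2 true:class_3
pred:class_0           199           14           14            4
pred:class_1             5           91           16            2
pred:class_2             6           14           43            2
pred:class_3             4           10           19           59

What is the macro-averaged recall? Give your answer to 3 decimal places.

0.746

Per-class recall (TP/(TP+FN)):
  class_0: TP=199, FN=5+6+4=15 → 199/214 = 0.9299
  class_1: TP=91, FN=14+14+10=38 → 91/129 = 0.7054
  class_2: TP=43, FN=14+16+19=49 → 43/92 = 0.4674
  class_3: TP=59, FN=4+2+2=8 → 59/67 = 0.8806
Macro-recall = mean = (0.9299 + 0.7054 + 0.4674 + 0.8806) / 4 = 0.746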